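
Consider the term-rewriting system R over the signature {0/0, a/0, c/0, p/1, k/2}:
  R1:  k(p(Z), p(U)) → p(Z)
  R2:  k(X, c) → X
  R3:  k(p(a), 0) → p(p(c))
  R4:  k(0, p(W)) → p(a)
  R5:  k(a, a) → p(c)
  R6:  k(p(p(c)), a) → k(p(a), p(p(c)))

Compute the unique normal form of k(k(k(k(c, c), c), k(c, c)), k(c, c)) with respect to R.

c

1. k(k(k(k(c, c), c), k(c, c)), k(c, c))  →  k(k(k(c, c), k(c, c)), k(c, c))   [R2 at 1.1]
2. k(k(k(c, c), k(c, c)), k(c, c))  →  k(k(c, k(c, c)), k(c, c))   [R2 at 1.1]
3. k(k(c, k(c, c)), k(c, c))  →  k(k(c, c), k(c, c))   [R2 at 1.2]
4. k(k(c, c), k(c, c))  →  k(c, k(c, c))   [R2 at 1]
5. k(c, k(c, c))  →  k(c, c)   [R2 at 2]
6. k(c, c)  →  c   [R2 at ε]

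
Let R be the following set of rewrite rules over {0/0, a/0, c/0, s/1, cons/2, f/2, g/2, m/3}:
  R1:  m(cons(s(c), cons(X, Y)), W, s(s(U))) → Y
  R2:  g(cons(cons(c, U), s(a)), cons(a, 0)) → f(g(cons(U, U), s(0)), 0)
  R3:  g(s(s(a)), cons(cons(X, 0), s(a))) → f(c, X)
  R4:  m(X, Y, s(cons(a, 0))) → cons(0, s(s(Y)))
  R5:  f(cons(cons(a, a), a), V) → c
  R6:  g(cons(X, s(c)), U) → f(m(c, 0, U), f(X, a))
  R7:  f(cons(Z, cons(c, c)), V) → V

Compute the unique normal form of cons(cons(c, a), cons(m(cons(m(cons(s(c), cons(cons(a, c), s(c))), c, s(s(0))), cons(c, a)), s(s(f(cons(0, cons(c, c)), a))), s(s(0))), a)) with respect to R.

cons(cons(c, a), cons(a, a))

1. cons(cons(c, a), cons(m(cons(m(cons(s(c), cons(cons(a, c), s(c))), c, s(s(0))), cons(c, a)), s(s(f(cons(0, cons(c, c)), a))), s(s(0))), a))  →  cons(cons(c, a), cons(m(cons(s(c), cons(c, a)), s(s(f(cons(0, cons(c, c)), a))), s(s(0))), a))   [R1 at 2.1.1.1]
2. cons(cons(c, a), cons(m(cons(s(c), cons(c, a)), s(s(f(cons(0, cons(c, c)), a))), s(s(0))), a))  →  cons(cons(c, a), cons(a, a))   [R1 at 2.1]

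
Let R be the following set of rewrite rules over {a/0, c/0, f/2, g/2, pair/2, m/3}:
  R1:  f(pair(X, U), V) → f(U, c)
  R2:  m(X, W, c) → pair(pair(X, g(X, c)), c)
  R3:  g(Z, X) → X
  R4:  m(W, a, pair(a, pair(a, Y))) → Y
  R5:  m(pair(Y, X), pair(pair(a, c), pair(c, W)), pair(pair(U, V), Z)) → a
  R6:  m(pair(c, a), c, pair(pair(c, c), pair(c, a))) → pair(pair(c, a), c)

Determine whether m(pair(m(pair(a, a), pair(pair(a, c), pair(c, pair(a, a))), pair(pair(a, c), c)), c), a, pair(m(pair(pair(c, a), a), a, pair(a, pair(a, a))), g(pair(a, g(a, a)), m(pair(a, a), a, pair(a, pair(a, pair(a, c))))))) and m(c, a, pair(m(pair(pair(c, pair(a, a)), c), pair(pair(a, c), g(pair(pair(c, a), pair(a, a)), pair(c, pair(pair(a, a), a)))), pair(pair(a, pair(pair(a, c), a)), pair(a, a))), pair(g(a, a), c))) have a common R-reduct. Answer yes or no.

Reduce t₁ = m(pair(m(pair(a, a), pair(pair(a, c), pair(c, pair(a, a))), pair(pair(a, c), c)), c), a, pair(m(pair(pair(c, a), a), a, pair(a, pair(a, a))), g(pair(a, g(a, a)), m(pair(a, a), a, pair(a, pair(a, pair(a, c))))))):
1. m(pair(m(pair(a, a), pair(pair(a, c), pair(c, pair(a, a))), pair(pair(a, c), c)), c), a, pair(m(pair(pair(c, a), a), a, pair(a, pair(a, a))), g(pair(a, g(a, a)), m(pair(a, a), a, pair(a, pair(a, pair(a, c)))))))  →  m(pair(a, c), a, pair(m(pair(pair(c, a), a), a, pair(a, pair(a, a))), g(pair(a, g(a, a)), m(pair(a, a), a, pair(a, pair(a, pair(a, c)))))))   [R5 at 1.1]
2. m(pair(a, c), a, pair(m(pair(pair(c, a), a), a, pair(a, pair(a, a))), g(pair(a, g(a, a)), m(pair(a, a), a, pair(a, pair(a, pair(a, c)))))))  →  m(pair(a, c), a, pair(a, g(pair(a, g(a, a)), m(pair(a, a), a, pair(a, pair(a, pair(a, c)))))))   [R4 at 3.1]
3. m(pair(a, c), a, pair(a, g(pair(a, g(a, a)), m(pair(a, a), a, pair(a, pair(a, pair(a, c)))))))  →  m(pair(a, c), a, pair(a, m(pair(a, a), a, pair(a, pair(a, pair(a, c))))))   [R3 at 3.2]
4. m(pair(a, c), a, pair(a, m(pair(a, a), a, pair(a, pair(a, pair(a, c))))))  →  m(pair(a, c), a, pair(a, pair(a, c)))   [R4 at 3.2]
5. m(pair(a, c), a, pair(a, pair(a, c)))  →  c   [R4 at ε]

Reduce t₂ = m(c, a, pair(m(pair(pair(c, pair(a, a)), c), pair(pair(a, c), g(pair(pair(c, a), pair(a, a)), pair(c, pair(pair(a, a), a)))), pair(pair(a, pair(pair(a, c), a)), pair(a, a))), pair(g(a, a), c))):
1. m(c, a, pair(m(pair(pair(c, pair(a, a)), c), pair(pair(a, c), g(pair(pair(c, a), pair(a, a)), pair(c, pair(pair(a, a), a)))), pair(pair(a, pair(pair(a, c), a)), pair(a, a))), pair(g(a, a), c)))  →  m(c, a, pair(m(pair(pair(c, pair(a, a)), c), pair(pair(a, c), pair(c, pair(pair(a, a), a))), pair(pair(a, pair(pair(a, c), a)), pair(a, a))), pair(g(a, a), c)))   [R3 at 3.1.2.2]
2. m(c, a, pair(m(pair(pair(c, pair(a, a)), c), pair(pair(a, c), pair(c, pair(pair(a, a), a))), pair(pair(a, pair(pair(a, c), a)), pair(a, a))), pair(g(a, a), c)))  →  m(c, a, pair(a, pair(g(a, a), c)))   [R5 at 3.1]
3. m(c, a, pair(a, pair(g(a, a), c)))  →  m(c, a, pair(a, pair(a, c)))   [R3 at 3.2.1]
4. m(c, a, pair(a, pair(a, c)))  →  c   [R4 at ε]

yes — NF(t₁) = c, NF(t₂) = c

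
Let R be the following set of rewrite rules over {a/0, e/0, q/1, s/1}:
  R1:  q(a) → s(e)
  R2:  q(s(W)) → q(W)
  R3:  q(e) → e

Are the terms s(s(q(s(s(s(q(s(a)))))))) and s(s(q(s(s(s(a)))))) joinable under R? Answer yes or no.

Reduce t₁ = s(s(q(s(s(s(q(s(a)))))))):
1. s(s(q(s(s(s(q(s(a))))))))  →  s(s(q(s(s(q(s(a)))))))   [R2 at 1.1]
2. s(s(q(s(s(q(s(a)))))))  →  s(s(q(s(q(s(a))))))   [R2 at 1.1]
3. s(s(q(s(q(s(a))))))  →  s(s(q(q(s(a)))))   [R2 at 1.1]
4. s(s(q(q(s(a)))))  →  s(s(q(q(a))))   [R2 at 1.1.1]
5. s(s(q(q(a))))  →  s(s(q(s(e))))   [R1 at 1.1.1]
6. s(s(q(s(e))))  →  s(s(q(e)))   [R2 at 1.1]
7. s(s(q(e)))  →  s(s(e))   [R3 at 1.1]

Reduce t₂ = s(s(q(s(s(s(a)))))):
1. s(s(q(s(s(s(a))))))  →  s(s(q(s(s(a)))))   [R2 at 1.1]
2. s(s(q(s(s(a)))))  →  s(s(q(s(a))))   [R2 at 1.1]
3. s(s(q(s(a))))  →  s(s(q(a)))   [R2 at 1.1]
4. s(s(q(a)))  →  s(s(s(e)))   [R1 at 1.1]

no — NF(t₁) = s(s(e)), NF(t₂) = s(s(s(e)))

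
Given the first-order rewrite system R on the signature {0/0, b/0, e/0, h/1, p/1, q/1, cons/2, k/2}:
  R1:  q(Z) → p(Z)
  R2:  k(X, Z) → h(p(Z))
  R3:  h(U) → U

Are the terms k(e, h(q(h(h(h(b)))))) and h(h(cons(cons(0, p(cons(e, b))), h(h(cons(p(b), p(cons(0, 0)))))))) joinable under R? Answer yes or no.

Reduce t₁ = k(e, h(q(h(h(h(b)))))):
1. k(e, h(q(h(h(h(b))))))  →  h(p(h(q(h(h(h(b)))))))   [R2 at ε]
2. h(p(h(q(h(h(h(b)))))))  →  p(h(q(h(h(h(b))))))   [R3 at ε]
3. p(h(q(h(h(h(b))))))  →  p(q(h(h(h(b)))))   [R3 at 1]
4. p(q(h(h(h(b)))))  →  p(p(h(h(h(b)))))   [R1 at 1]
5. p(p(h(h(h(b)))))  →  p(p(h(h(b))))   [R3 at 1.1]
6. p(p(h(h(b))))  →  p(p(h(b)))   [R3 at 1.1]
7. p(p(h(b)))  →  p(p(b))   [R3 at 1.1]

Reduce t₂ = h(h(cons(cons(0, p(cons(e, b))), h(h(cons(p(b), p(cons(0, 0)))))))):
1. h(h(cons(cons(0, p(cons(e, b))), h(h(cons(p(b), p(cons(0, 0))))))))  →  h(cons(cons(0, p(cons(e, b))), h(h(cons(p(b), p(cons(0, 0)))))))   [R3 at ε]
2. h(cons(cons(0, p(cons(e, b))), h(h(cons(p(b), p(cons(0, 0)))))))  →  cons(cons(0, p(cons(e, b))), h(h(cons(p(b), p(cons(0, 0))))))   [R3 at ε]
3. cons(cons(0, p(cons(e, b))), h(h(cons(p(b), p(cons(0, 0))))))  →  cons(cons(0, p(cons(e, b))), h(cons(p(b), p(cons(0, 0)))))   [R3 at 2]
4. cons(cons(0, p(cons(e, b))), h(cons(p(b), p(cons(0, 0)))))  →  cons(cons(0, p(cons(e, b))), cons(p(b), p(cons(0, 0))))   [R3 at 2]

no — NF(t₁) = p(p(b)), NF(t₂) = cons(cons(0, p(cons(e, b))), cons(p(b), p(cons(0, 0))))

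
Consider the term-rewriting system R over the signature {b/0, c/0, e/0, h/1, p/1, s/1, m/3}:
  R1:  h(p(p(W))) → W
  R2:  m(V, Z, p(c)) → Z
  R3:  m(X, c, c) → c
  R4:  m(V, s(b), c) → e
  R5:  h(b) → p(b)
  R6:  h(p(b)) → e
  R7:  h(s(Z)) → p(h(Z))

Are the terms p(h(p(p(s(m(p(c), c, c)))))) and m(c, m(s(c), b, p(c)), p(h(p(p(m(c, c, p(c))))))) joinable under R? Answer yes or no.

no — NF(t₁) = p(s(c)), NF(t₂) = b

Reduce t₁ = p(h(p(p(s(m(p(c), c, c)))))):
1. p(h(p(p(s(m(p(c), c, c))))))  →  p(s(m(p(c), c, c)))   [R1 at 1]
2. p(s(m(p(c), c, c)))  →  p(s(c))   [R3 at 1.1]

Reduce t₂ = m(c, m(s(c), b, p(c)), p(h(p(p(m(c, c, p(c))))))):
1. m(c, m(s(c), b, p(c)), p(h(p(p(m(c, c, p(c)))))))  →  m(c, b, p(h(p(p(m(c, c, p(c)))))))   [R2 at 2]
2. m(c, b, p(h(p(p(m(c, c, p(c)))))))  →  m(c, b, p(m(c, c, p(c))))   [R1 at 3.1]
3. m(c, b, p(m(c, c, p(c))))  →  m(c, b, p(c))   [R2 at 3.1]
4. m(c, b, p(c))  →  b   [R2 at ε]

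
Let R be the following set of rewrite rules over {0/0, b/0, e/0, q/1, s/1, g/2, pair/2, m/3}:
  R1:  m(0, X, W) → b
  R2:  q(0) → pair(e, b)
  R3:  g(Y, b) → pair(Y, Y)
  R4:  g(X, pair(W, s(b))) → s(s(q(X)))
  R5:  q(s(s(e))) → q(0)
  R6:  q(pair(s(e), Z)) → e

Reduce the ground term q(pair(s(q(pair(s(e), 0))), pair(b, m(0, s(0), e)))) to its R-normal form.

e

1. q(pair(s(q(pair(s(e), 0))), pair(b, m(0, s(0), e))))  →  q(pair(s(e), pair(b, m(0, s(0), e))))   [R6 at 1.1.1]
2. q(pair(s(e), pair(b, m(0, s(0), e))))  →  e   [R6 at ε]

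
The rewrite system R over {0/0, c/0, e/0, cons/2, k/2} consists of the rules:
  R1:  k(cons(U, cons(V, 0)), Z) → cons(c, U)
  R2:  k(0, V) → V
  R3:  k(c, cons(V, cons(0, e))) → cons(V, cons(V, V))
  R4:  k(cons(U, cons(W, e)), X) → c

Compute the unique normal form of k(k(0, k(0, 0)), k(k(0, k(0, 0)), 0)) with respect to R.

0

1. k(k(0, k(0, 0)), k(k(0, k(0, 0)), 0))  →  k(k(0, 0), k(k(0, k(0, 0)), 0))   [R2 at 1]
2. k(k(0, 0), k(k(0, k(0, 0)), 0))  →  k(0, k(k(0, k(0, 0)), 0))   [R2 at 1]
3. k(0, k(k(0, k(0, 0)), 0))  →  k(k(0, k(0, 0)), 0)   [R2 at ε]
4. k(k(0, k(0, 0)), 0)  →  k(k(0, 0), 0)   [R2 at 1]
5. k(k(0, 0), 0)  →  k(0, 0)   [R2 at 1]
6. k(0, 0)  →  0   [R2 at ε]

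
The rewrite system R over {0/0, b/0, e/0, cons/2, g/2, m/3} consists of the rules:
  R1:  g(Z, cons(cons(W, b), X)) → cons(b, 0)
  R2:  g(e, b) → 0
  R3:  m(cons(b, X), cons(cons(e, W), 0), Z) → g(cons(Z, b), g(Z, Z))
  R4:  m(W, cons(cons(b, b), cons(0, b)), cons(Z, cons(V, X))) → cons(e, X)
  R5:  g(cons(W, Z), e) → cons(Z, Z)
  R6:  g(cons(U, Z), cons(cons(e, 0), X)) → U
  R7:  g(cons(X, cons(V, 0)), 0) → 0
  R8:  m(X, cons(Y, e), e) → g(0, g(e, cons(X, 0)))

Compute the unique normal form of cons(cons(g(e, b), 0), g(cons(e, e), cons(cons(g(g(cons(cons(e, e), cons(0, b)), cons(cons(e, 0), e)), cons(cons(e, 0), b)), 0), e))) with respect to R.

1. cons(cons(g(e, b), 0), g(cons(e, e), cons(cons(g(g(cons(cons(e, e), cons(0, b)), cons(cons(e, 0), e)), cons(cons(e, 0), b)), 0), e)))  →  cons(cons(0, 0), g(cons(e, e), cons(cons(g(g(cons(cons(e, e), cons(0, b)), cons(cons(e, 0), e)), cons(cons(e, 0), b)), 0), e)))   [R2 at 1.1]
2. cons(cons(0, 0), g(cons(e, e), cons(cons(g(g(cons(cons(e, e), cons(0, b)), cons(cons(e, 0), e)), cons(cons(e, 0), b)), 0), e)))  →  cons(cons(0, 0), g(cons(e, e), cons(cons(g(cons(e, e), cons(cons(e, 0), b)), 0), e)))   [R6 at 2.2.1.1.1]
3. cons(cons(0, 0), g(cons(e, e), cons(cons(g(cons(e, e), cons(cons(e, 0), b)), 0), e)))  →  cons(cons(0, 0), g(cons(e, e), cons(cons(e, 0), e)))   [R6 at 2.2.1.1]
4. cons(cons(0, 0), g(cons(e, e), cons(cons(e, 0), e)))  →  cons(cons(0, 0), e)   [R6 at 2]

cons(cons(0, 0), e)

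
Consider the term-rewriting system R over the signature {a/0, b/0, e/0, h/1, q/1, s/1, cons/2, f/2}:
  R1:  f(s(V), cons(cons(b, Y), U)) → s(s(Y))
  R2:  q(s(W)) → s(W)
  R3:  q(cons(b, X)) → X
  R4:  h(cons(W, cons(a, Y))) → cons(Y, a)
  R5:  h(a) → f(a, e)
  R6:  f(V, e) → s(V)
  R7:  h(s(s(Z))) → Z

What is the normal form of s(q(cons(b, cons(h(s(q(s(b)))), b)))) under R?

s(cons(b, b))

1. s(q(cons(b, cons(h(s(q(s(b)))), b))))  →  s(cons(h(s(q(s(b)))), b))   [R3 at 1]
2. s(cons(h(s(q(s(b)))), b))  →  s(cons(h(s(s(b))), b))   [R2 at 1.1.1.1]
3. s(cons(h(s(s(b))), b))  →  s(cons(b, b))   [R7 at 1.1]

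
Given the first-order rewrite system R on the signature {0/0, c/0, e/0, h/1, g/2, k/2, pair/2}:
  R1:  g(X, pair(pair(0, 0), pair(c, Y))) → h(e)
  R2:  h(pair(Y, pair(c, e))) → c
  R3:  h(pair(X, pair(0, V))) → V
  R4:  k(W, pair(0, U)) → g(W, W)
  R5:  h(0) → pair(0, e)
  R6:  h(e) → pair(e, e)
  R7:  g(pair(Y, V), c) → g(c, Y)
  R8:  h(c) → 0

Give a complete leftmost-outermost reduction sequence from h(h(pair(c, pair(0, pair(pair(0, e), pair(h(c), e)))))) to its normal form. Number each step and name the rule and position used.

e

1. h(h(pair(c, pair(0, pair(pair(0, e), pair(h(c), e))))))  →  h(pair(pair(0, e), pair(h(c), e)))   [R3 at 1]
2. h(pair(pair(0, e), pair(h(c), e)))  →  h(pair(pair(0, e), pair(0, e)))   [R8 at 1.2.1]
3. h(pair(pair(0, e), pair(0, e)))  →  e   [R3 at ε]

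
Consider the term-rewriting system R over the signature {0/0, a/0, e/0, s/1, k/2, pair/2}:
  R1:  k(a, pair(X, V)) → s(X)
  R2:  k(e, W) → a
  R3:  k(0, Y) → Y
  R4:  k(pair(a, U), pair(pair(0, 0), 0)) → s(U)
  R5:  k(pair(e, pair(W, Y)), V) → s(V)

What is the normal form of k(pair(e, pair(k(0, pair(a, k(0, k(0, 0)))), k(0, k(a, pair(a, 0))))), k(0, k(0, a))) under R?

s(a)

1. k(pair(e, pair(k(0, pair(a, k(0, k(0, 0)))), k(0, k(a, pair(a, 0))))), k(0, k(0, a)))  →  s(k(0, k(0, a)))   [R5 at ε]
2. s(k(0, k(0, a)))  →  s(k(0, a))   [R3 at 1]
3. s(k(0, a))  →  s(a)   [R3 at 1]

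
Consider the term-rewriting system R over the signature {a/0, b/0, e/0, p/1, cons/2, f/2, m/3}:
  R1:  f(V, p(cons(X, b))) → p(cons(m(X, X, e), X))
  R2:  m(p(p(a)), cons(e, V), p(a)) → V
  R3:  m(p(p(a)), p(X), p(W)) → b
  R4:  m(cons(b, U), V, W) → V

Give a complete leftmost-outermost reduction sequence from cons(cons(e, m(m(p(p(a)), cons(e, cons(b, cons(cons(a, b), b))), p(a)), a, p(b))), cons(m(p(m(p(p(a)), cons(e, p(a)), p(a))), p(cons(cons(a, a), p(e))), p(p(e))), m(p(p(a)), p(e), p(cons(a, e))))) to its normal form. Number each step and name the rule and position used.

1. cons(cons(e, m(m(p(p(a)), cons(e, cons(b, cons(cons(a, b), b))), p(a)), a, p(b))), cons(m(p(m(p(p(a)), cons(e, p(a)), p(a))), p(cons(cons(a, a), p(e))), p(p(e))), m(p(p(a)), p(e), p(cons(a, e)))))  →  cons(cons(e, m(cons(b, cons(cons(a, b), b)), a, p(b))), cons(m(p(m(p(p(a)), cons(e, p(a)), p(a))), p(cons(cons(a, a), p(e))), p(p(e))), m(p(p(a)), p(e), p(cons(a, e)))))   [R2 at 1.2.1]
2. cons(cons(e, m(cons(b, cons(cons(a, b), b)), a, p(b))), cons(m(p(m(p(p(a)), cons(e, p(a)), p(a))), p(cons(cons(a, a), p(e))), p(p(e))), m(p(p(a)), p(e), p(cons(a, e)))))  →  cons(cons(e, a), cons(m(p(m(p(p(a)), cons(e, p(a)), p(a))), p(cons(cons(a, a), p(e))), p(p(e))), m(p(p(a)), p(e), p(cons(a, e)))))   [R4 at 1.2]
3. cons(cons(e, a), cons(m(p(m(p(p(a)), cons(e, p(a)), p(a))), p(cons(cons(a, a), p(e))), p(p(e))), m(p(p(a)), p(e), p(cons(a, e)))))  →  cons(cons(e, a), cons(m(p(p(a)), p(cons(cons(a, a), p(e))), p(p(e))), m(p(p(a)), p(e), p(cons(a, e)))))   [R2 at 2.1.1.1]
4. cons(cons(e, a), cons(m(p(p(a)), p(cons(cons(a, a), p(e))), p(p(e))), m(p(p(a)), p(e), p(cons(a, e)))))  →  cons(cons(e, a), cons(b, m(p(p(a)), p(e), p(cons(a, e)))))   [R3 at 2.1]
5. cons(cons(e, a), cons(b, m(p(p(a)), p(e), p(cons(a, e)))))  →  cons(cons(e, a), cons(b, b))   [R3 at 2.2]

cons(cons(e, a), cons(b, b))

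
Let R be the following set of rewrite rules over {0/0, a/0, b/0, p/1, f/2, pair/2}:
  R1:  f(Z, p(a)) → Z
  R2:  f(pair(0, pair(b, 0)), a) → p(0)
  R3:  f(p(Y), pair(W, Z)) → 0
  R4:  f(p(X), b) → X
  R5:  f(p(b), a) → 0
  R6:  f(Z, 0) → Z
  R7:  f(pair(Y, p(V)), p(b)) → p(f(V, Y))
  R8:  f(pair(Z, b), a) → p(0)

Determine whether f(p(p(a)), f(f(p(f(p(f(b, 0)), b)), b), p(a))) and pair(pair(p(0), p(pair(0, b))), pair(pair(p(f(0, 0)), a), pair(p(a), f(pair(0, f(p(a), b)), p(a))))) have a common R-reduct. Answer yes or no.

no — NF(t₁) = p(a), NF(t₂) = pair(pair(p(0), p(pair(0, b))), pair(pair(p(0), a), pair(p(a), pair(0, a))))

Reduce t₁ = f(p(p(a)), f(f(p(f(p(f(b, 0)), b)), b), p(a))):
1. f(p(p(a)), f(f(p(f(p(f(b, 0)), b)), b), p(a)))  →  f(p(p(a)), f(p(f(p(f(b, 0)), b)), b))   [R1 at 2]
2. f(p(p(a)), f(p(f(p(f(b, 0)), b)), b))  →  f(p(p(a)), f(p(f(b, 0)), b))   [R4 at 2]
3. f(p(p(a)), f(p(f(b, 0)), b))  →  f(p(p(a)), f(b, 0))   [R4 at 2]
4. f(p(p(a)), f(b, 0))  →  f(p(p(a)), b)   [R6 at 2]
5. f(p(p(a)), b)  →  p(a)   [R4 at ε]

Reduce t₂ = pair(pair(p(0), p(pair(0, b))), pair(pair(p(f(0, 0)), a), pair(p(a), f(pair(0, f(p(a), b)), p(a))))):
1. pair(pair(p(0), p(pair(0, b))), pair(pair(p(f(0, 0)), a), pair(p(a), f(pair(0, f(p(a), b)), p(a)))))  →  pair(pair(p(0), p(pair(0, b))), pair(pair(p(0), a), pair(p(a), f(pair(0, f(p(a), b)), p(a)))))   [R6 at 2.1.1.1]
2. pair(pair(p(0), p(pair(0, b))), pair(pair(p(0), a), pair(p(a), f(pair(0, f(p(a), b)), p(a)))))  →  pair(pair(p(0), p(pair(0, b))), pair(pair(p(0), a), pair(p(a), pair(0, f(p(a), b)))))   [R1 at 2.2.2]
3. pair(pair(p(0), p(pair(0, b))), pair(pair(p(0), a), pair(p(a), pair(0, f(p(a), b)))))  →  pair(pair(p(0), p(pair(0, b))), pair(pair(p(0), a), pair(p(a), pair(0, a))))   [R4 at 2.2.2.2]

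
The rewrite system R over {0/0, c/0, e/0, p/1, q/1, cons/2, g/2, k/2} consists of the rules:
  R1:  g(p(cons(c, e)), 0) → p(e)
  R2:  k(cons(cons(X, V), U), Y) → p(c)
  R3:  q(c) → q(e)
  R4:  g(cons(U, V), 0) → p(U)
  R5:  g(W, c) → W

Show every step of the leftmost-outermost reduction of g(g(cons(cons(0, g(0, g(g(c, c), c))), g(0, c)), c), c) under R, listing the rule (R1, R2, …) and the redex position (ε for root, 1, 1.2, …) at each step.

cons(cons(0, 0), 0)

1. g(g(cons(cons(0, g(0, g(g(c, c), c))), g(0, c)), c), c)  →  g(cons(cons(0, g(0, g(g(c, c), c))), g(0, c)), c)   [R5 at ε]
2. g(cons(cons(0, g(0, g(g(c, c), c))), g(0, c)), c)  →  cons(cons(0, g(0, g(g(c, c), c))), g(0, c))   [R5 at ε]
3. cons(cons(0, g(0, g(g(c, c), c))), g(0, c))  →  cons(cons(0, g(0, g(c, c))), g(0, c))   [R5 at 1.2.2]
4. cons(cons(0, g(0, g(c, c))), g(0, c))  →  cons(cons(0, g(0, c)), g(0, c))   [R5 at 1.2.2]
5. cons(cons(0, g(0, c)), g(0, c))  →  cons(cons(0, 0), g(0, c))   [R5 at 1.2]
6. cons(cons(0, 0), g(0, c))  →  cons(cons(0, 0), 0)   [R5 at 2]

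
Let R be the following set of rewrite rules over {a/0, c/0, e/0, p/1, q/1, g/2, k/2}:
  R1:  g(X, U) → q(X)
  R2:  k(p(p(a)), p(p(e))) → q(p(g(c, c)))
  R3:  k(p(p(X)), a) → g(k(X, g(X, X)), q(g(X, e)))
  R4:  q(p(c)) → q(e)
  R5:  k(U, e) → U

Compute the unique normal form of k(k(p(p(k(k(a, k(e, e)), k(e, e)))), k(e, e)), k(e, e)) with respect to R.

1. k(k(p(p(k(k(a, k(e, e)), k(e, e)))), k(e, e)), k(e, e))  →  k(k(p(p(k(k(a, e), k(e, e)))), k(e, e)), k(e, e))   [R5 at 1.1.1.1.1.2]
2. k(k(p(p(k(k(a, e), k(e, e)))), k(e, e)), k(e, e))  →  k(k(p(p(k(a, k(e, e)))), k(e, e)), k(e, e))   [R5 at 1.1.1.1.1]
3. k(k(p(p(k(a, k(e, e)))), k(e, e)), k(e, e))  →  k(k(p(p(k(a, e))), k(e, e)), k(e, e))   [R5 at 1.1.1.1.2]
4. k(k(p(p(k(a, e))), k(e, e)), k(e, e))  →  k(k(p(p(a)), k(e, e)), k(e, e))   [R5 at 1.1.1.1]
5. k(k(p(p(a)), k(e, e)), k(e, e))  →  k(k(p(p(a)), e), k(e, e))   [R5 at 1.2]
6. k(k(p(p(a)), e), k(e, e))  →  k(p(p(a)), k(e, e))   [R5 at 1]
7. k(p(p(a)), k(e, e))  →  k(p(p(a)), e)   [R5 at 2]
8. k(p(p(a)), e)  →  p(p(a))   [R5 at ε]

p(p(a))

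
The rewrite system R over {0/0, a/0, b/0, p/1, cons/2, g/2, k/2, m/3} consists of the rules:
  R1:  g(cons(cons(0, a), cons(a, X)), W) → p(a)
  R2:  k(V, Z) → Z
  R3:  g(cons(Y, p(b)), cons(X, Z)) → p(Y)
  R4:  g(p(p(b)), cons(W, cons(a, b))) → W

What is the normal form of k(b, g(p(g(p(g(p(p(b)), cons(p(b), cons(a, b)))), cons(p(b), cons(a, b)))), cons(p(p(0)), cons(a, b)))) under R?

1. k(b, g(p(g(p(g(p(p(b)), cons(p(b), cons(a, b)))), cons(p(b), cons(a, b)))), cons(p(p(0)), cons(a, b))))  →  g(p(g(p(g(p(p(b)), cons(p(b), cons(a, b)))), cons(p(b), cons(a, b)))), cons(p(p(0)), cons(a, b)))   [R2 at ε]
2. g(p(g(p(g(p(p(b)), cons(p(b), cons(a, b)))), cons(p(b), cons(a, b)))), cons(p(p(0)), cons(a, b)))  →  g(p(g(p(p(b)), cons(p(b), cons(a, b)))), cons(p(p(0)), cons(a, b)))   [R4 at 1.1.1.1]
3. g(p(g(p(p(b)), cons(p(b), cons(a, b)))), cons(p(p(0)), cons(a, b)))  →  g(p(p(b)), cons(p(p(0)), cons(a, b)))   [R4 at 1.1]
4. g(p(p(b)), cons(p(p(0)), cons(a, b)))  →  p(p(0))   [R4 at ε]

p(p(0))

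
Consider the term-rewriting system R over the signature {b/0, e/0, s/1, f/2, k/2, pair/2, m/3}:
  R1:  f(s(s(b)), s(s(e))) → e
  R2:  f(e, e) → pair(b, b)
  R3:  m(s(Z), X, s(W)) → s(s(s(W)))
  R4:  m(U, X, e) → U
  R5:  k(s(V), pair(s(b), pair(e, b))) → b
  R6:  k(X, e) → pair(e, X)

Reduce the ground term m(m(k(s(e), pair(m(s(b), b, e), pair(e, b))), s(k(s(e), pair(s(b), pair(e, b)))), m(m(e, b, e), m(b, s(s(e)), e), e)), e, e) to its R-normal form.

1. m(m(k(s(e), pair(m(s(b), b, e), pair(e, b))), s(k(s(e), pair(s(b), pair(e, b)))), m(m(e, b, e), m(b, s(s(e)), e), e)), e, e)  →  m(k(s(e), pair(m(s(b), b, e), pair(e, b))), s(k(s(e), pair(s(b), pair(e, b)))), m(m(e, b, e), m(b, s(s(e)), e), e))   [R4 at ε]
2. m(k(s(e), pair(m(s(b), b, e), pair(e, b))), s(k(s(e), pair(s(b), pair(e, b)))), m(m(e, b, e), m(b, s(s(e)), e), e))  →  m(k(s(e), pair(s(b), pair(e, b))), s(k(s(e), pair(s(b), pair(e, b)))), m(m(e, b, e), m(b, s(s(e)), e), e))   [R4 at 1.2.1]
3. m(k(s(e), pair(s(b), pair(e, b))), s(k(s(e), pair(s(b), pair(e, b)))), m(m(e, b, e), m(b, s(s(e)), e), e))  →  m(b, s(k(s(e), pair(s(b), pair(e, b)))), m(m(e, b, e), m(b, s(s(e)), e), e))   [R5 at 1]
4. m(b, s(k(s(e), pair(s(b), pair(e, b)))), m(m(e, b, e), m(b, s(s(e)), e), e))  →  m(b, s(b), m(m(e, b, e), m(b, s(s(e)), e), e))   [R5 at 2.1]
5. m(b, s(b), m(m(e, b, e), m(b, s(s(e)), e), e))  →  m(b, s(b), m(e, b, e))   [R4 at 3]
6. m(b, s(b), m(e, b, e))  →  m(b, s(b), e)   [R4 at 3]
7. m(b, s(b), e)  →  b   [R4 at ε]

b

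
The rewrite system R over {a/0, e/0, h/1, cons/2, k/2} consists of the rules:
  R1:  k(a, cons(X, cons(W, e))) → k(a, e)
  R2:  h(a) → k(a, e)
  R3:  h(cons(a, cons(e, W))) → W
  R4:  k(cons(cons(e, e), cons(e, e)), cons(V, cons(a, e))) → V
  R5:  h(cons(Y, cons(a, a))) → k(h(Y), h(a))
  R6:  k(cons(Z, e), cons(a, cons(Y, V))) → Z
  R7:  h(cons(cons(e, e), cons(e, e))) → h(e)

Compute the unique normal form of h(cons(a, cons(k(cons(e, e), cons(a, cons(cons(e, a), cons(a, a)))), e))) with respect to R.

e

1. h(cons(a, cons(k(cons(e, e), cons(a, cons(cons(e, a), cons(a, a)))), e)))  →  h(cons(a, cons(e, e)))   [R6 at 1.2.1]
2. h(cons(a, cons(e, e)))  →  e   [R3 at ε]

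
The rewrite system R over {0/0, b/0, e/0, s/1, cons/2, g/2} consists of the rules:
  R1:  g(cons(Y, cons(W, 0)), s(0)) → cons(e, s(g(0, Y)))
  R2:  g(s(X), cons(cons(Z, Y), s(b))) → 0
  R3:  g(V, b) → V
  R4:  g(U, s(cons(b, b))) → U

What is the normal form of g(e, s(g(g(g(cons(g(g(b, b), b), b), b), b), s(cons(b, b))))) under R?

e

1. g(e, s(g(g(g(cons(g(g(b, b), b), b), b), b), s(cons(b, b)))))  →  g(e, s(g(g(cons(g(g(b, b), b), b), b), b)))   [R4 at 2.1]
2. g(e, s(g(g(cons(g(g(b, b), b), b), b), b)))  →  g(e, s(g(cons(g(g(b, b), b), b), b)))   [R3 at 2.1]
3. g(e, s(g(cons(g(g(b, b), b), b), b)))  →  g(e, s(cons(g(g(b, b), b), b)))   [R3 at 2.1]
4. g(e, s(cons(g(g(b, b), b), b)))  →  g(e, s(cons(g(b, b), b)))   [R3 at 2.1.1]
5. g(e, s(cons(g(b, b), b)))  →  g(e, s(cons(b, b)))   [R3 at 2.1.1]
6. g(e, s(cons(b, b)))  →  e   [R4 at ε]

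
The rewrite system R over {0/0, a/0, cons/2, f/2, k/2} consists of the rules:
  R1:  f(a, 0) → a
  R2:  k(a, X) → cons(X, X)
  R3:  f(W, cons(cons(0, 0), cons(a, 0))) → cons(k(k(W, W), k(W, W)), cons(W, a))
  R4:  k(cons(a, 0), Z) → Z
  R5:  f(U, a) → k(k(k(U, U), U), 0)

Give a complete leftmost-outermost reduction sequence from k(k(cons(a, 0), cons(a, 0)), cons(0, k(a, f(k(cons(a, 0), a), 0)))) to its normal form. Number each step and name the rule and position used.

1. k(k(cons(a, 0), cons(a, 0)), cons(0, k(a, f(k(cons(a, 0), a), 0))))  →  k(cons(a, 0), cons(0, k(a, f(k(cons(a, 0), a), 0))))   [R4 at 1]
2. k(cons(a, 0), cons(0, k(a, f(k(cons(a, 0), a), 0))))  →  cons(0, k(a, f(k(cons(a, 0), a), 0)))   [R4 at ε]
3. cons(0, k(a, f(k(cons(a, 0), a), 0)))  →  cons(0, cons(f(k(cons(a, 0), a), 0), f(k(cons(a, 0), a), 0)))   [R2 at 2]
4. cons(0, cons(f(k(cons(a, 0), a), 0), f(k(cons(a, 0), a), 0)))  →  cons(0, cons(f(a, 0), f(k(cons(a, 0), a), 0)))   [R4 at 2.1.1]
5. cons(0, cons(f(a, 0), f(k(cons(a, 0), a), 0)))  →  cons(0, cons(a, f(k(cons(a, 0), a), 0)))   [R1 at 2.1]
6. cons(0, cons(a, f(k(cons(a, 0), a), 0)))  →  cons(0, cons(a, f(a, 0)))   [R4 at 2.2.1]
7. cons(0, cons(a, f(a, 0)))  →  cons(0, cons(a, a))   [R1 at 2.2]

cons(0, cons(a, a))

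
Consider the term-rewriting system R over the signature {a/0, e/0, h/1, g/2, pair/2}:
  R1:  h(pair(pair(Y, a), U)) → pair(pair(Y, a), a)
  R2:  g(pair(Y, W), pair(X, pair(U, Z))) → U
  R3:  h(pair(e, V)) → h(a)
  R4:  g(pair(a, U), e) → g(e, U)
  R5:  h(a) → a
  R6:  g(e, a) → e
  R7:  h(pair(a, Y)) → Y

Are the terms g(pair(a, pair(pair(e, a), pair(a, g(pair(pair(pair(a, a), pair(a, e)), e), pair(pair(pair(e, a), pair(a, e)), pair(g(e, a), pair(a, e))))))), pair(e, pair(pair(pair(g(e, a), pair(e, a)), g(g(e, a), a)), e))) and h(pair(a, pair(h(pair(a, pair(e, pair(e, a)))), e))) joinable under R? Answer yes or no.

yes — NF(t₁) = pair(pair(e, pair(e, a)), e), NF(t₂) = pair(pair(e, pair(e, a)), e)

Reduce t₁ = g(pair(a, pair(pair(e, a), pair(a, g(pair(pair(pair(a, a), pair(a, e)), e), pair(pair(pair(e, a), pair(a, e)), pair(g(e, a), pair(a, e))))))), pair(e, pair(pair(pair(g(e, a), pair(e, a)), g(g(e, a), a)), e))):
1. g(pair(a, pair(pair(e, a), pair(a, g(pair(pair(pair(a, a), pair(a, e)), e), pair(pair(pair(e, a), pair(a, e)), pair(g(e, a), pair(a, e))))))), pair(e, pair(pair(pair(g(e, a), pair(e, a)), g(g(e, a), a)), e)))  →  pair(pair(g(e, a), pair(e, a)), g(g(e, a), a))   [R2 at ε]
2. pair(pair(g(e, a), pair(e, a)), g(g(e, a), a))  →  pair(pair(e, pair(e, a)), g(g(e, a), a))   [R6 at 1.1]
3. pair(pair(e, pair(e, a)), g(g(e, a), a))  →  pair(pair(e, pair(e, a)), g(e, a))   [R6 at 2.1]
4. pair(pair(e, pair(e, a)), g(e, a))  →  pair(pair(e, pair(e, a)), e)   [R6 at 2]

Reduce t₂ = h(pair(a, pair(h(pair(a, pair(e, pair(e, a)))), e))):
1. h(pair(a, pair(h(pair(a, pair(e, pair(e, a)))), e)))  →  pair(h(pair(a, pair(e, pair(e, a)))), e)   [R7 at ε]
2. pair(h(pair(a, pair(e, pair(e, a)))), e)  →  pair(pair(e, pair(e, a)), e)   [R7 at 1]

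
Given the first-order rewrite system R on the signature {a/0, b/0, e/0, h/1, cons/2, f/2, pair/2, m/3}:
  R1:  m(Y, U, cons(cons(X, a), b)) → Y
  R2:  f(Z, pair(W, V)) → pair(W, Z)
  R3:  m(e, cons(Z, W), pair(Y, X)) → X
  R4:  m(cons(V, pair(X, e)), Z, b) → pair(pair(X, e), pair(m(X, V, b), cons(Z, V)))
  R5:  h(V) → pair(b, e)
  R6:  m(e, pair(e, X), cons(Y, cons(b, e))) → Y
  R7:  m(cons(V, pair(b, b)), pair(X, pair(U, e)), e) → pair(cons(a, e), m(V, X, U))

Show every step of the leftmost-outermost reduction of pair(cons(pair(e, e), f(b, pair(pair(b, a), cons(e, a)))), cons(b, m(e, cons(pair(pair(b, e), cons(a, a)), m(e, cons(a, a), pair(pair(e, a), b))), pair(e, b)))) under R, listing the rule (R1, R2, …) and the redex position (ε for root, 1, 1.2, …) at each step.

pair(cons(pair(e, e), pair(pair(b, a), b)), cons(b, b))

1. pair(cons(pair(e, e), f(b, pair(pair(b, a), cons(e, a)))), cons(b, m(e, cons(pair(pair(b, e), cons(a, a)), m(e, cons(a, a), pair(pair(e, a), b))), pair(e, b))))  →  pair(cons(pair(e, e), pair(pair(b, a), b)), cons(b, m(e, cons(pair(pair(b, e), cons(a, a)), m(e, cons(a, a), pair(pair(e, a), b))), pair(e, b))))   [R2 at 1.2]
2. pair(cons(pair(e, e), pair(pair(b, a), b)), cons(b, m(e, cons(pair(pair(b, e), cons(a, a)), m(e, cons(a, a), pair(pair(e, a), b))), pair(e, b))))  →  pair(cons(pair(e, e), pair(pair(b, a), b)), cons(b, b))   [R3 at 2.2]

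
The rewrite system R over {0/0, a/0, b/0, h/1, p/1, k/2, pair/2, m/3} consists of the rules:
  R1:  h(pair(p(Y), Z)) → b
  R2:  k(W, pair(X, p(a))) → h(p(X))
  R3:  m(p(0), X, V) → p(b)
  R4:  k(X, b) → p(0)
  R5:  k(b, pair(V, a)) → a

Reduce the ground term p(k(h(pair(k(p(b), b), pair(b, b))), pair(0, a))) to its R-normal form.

p(a)

1. p(k(h(pair(k(p(b), b), pair(b, b))), pair(0, a)))  →  p(k(h(pair(p(0), pair(b, b))), pair(0, a)))   [R4 at 1.1.1.1]
2. p(k(h(pair(p(0), pair(b, b))), pair(0, a)))  →  p(k(b, pair(0, a)))   [R1 at 1.1]
3. p(k(b, pair(0, a)))  →  p(a)   [R5 at 1]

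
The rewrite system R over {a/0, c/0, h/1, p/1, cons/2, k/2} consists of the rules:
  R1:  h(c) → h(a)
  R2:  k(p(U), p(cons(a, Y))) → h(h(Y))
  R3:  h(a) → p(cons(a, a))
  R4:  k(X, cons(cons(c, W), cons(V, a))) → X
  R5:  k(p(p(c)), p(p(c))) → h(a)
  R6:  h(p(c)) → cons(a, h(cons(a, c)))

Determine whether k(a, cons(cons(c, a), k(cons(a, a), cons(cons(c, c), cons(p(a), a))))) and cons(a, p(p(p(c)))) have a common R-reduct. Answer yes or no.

Reduce t₁ = k(a, cons(cons(c, a), k(cons(a, a), cons(cons(c, c), cons(p(a), a))))):
1. k(a, cons(cons(c, a), k(cons(a, a), cons(cons(c, c), cons(p(a), a)))))  →  k(a, cons(cons(c, a), cons(a, a)))   [R4 at 2.2]
2. k(a, cons(cons(c, a), cons(a, a)))  →  a   [R4 at ε]

Reduce t₂ = cons(a, p(p(p(c)))):

no — NF(t₁) = a, NF(t₂) = cons(a, p(p(p(c))))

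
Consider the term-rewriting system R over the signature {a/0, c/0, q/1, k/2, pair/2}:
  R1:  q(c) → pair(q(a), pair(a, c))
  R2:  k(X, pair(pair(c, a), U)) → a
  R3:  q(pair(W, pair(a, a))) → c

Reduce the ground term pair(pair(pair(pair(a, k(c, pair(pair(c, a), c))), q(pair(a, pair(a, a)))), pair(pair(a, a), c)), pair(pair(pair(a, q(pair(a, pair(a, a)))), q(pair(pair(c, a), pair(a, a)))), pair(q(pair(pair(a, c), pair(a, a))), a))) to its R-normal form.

pair(pair(pair(pair(a, a), c), pair(pair(a, a), c)), pair(pair(pair(a, c), c), pair(c, a)))

1. pair(pair(pair(pair(a, k(c, pair(pair(c, a), c))), q(pair(a, pair(a, a)))), pair(pair(a, a), c)), pair(pair(pair(a, q(pair(a, pair(a, a)))), q(pair(pair(c, a), pair(a, a)))), pair(q(pair(pair(a, c), pair(a, a))), a)))  →  pair(pair(pair(pair(a, a), q(pair(a, pair(a, a)))), pair(pair(a, a), c)), pair(pair(pair(a, q(pair(a, pair(a, a)))), q(pair(pair(c, a), pair(a, a)))), pair(q(pair(pair(a, c), pair(a, a))), a)))   [R2 at 1.1.1.2]
2. pair(pair(pair(pair(a, a), q(pair(a, pair(a, a)))), pair(pair(a, a), c)), pair(pair(pair(a, q(pair(a, pair(a, a)))), q(pair(pair(c, a), pair(a, a)))), pair(q(pair(pair(a, c), pair(a, a))), a)))  →  pair(pair(pair(pair(a, a), c), pair(pair(a, a), c)), pair(pair(pair(a, q(pair(a, pair(a, a)))), q(pair(pair(c, a), pair(a, a)))), pair(q(pair(pair(a, c), pair(a, a))), a)))   [R3 at 1.1.2]
3. pair(pair(pair(pair(a, a), c), pair(pair(a, a), c)), pair(pair(pair(a, q(pair(a, pair(a, a)))), q(pair(pair(c, a), pair(a, a)))), pair(q(pair(pair(a, c), pair(a, a))), a)))  →  pair(pair(pair(pair(a, a), c), pair(pair(a, a), c)), pair(pair(pair(a, c), q(pair(pair(c, a), pair(a, a)))), pair(q(pair(pair(a, c), pair(a, a))), a)))   [R3 at 2.1.1.2]
4. pair(pair(pair(pair(a, a), c), pair(pair(a, a), c)), pair(pair(pair(a, c), q(pair(pair(c, a), pair(a, a)))), pair(q(pair(pair(a, c), pair(a, a))), a)))  →  pair(pair(pair(pair(a, a), c), pair(pair(a, a), c)), pair(pair(pair(a, c), c), pair(q(pair(pair(a, c), pair(a, a))), a)))   [R3 at 2.1.2]
5. pair(pair(pair(pair(a, a), c), pair(pair(a, a), c)), pair(pair(pair(a, c), c), pair(q(pair(pair(a, c), pair(a, a))), a)))  →  pair(pair(pair(pair(a, a), c), pair(pair(a, a), c)), pair(pair(pair(a, c), c), pair(c, a)))   [R3 at 2.2.1]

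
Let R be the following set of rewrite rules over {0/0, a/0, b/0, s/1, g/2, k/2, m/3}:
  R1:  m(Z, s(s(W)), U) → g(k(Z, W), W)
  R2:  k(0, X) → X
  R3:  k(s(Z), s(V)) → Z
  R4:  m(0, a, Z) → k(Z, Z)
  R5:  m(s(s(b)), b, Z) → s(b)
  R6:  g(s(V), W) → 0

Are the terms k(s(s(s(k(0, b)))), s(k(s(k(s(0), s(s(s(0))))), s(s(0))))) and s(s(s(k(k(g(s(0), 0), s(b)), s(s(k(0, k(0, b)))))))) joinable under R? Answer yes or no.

Reduce t₁ = k(s(s(s(k(0, b)))), s(k(s(k(s(0), s(s(s(0))))), s(s(0))))):
1. k(s(s(s(k(0, b)))), s(k(s(k(s(0), s(s(s(0))))), s(s(0)))))  →  s(s(k(0, b)))   [R3 at ε]
2. s(s(k(0, b)))  →  s(s(b))   [R2 at 1.1]

Reduce t₂ = s(s(s(k(k(g(s(0), 0), s(b)), s(s(k(0, k(0, b)))))))):
1. s(s(s(k(k(g(s(0), 0), s(b)), s(s(k(0, k(0, b))))))))  →  s(s(s(k(k(0, s(b)), s(s(k(0, k(0, b))))))))   [R6 at 1.1.1.1.1]
2. s(s(s(k(k(0, s(b)), s(s(k(0, k(0, b))))))))  →  s(s(s(k(s(b), s(s(k(0, k(0, b))))))))   [R2 at 1.1.1.1]
3. s(s(s(k(s(b), s(s(k(0, k(0, b))))))))  →  s(s(s(b)))   [R3 at 1.1.1]

no — NF(t₁) = s(s(b)), NF(t₂) = s(s(s(b)))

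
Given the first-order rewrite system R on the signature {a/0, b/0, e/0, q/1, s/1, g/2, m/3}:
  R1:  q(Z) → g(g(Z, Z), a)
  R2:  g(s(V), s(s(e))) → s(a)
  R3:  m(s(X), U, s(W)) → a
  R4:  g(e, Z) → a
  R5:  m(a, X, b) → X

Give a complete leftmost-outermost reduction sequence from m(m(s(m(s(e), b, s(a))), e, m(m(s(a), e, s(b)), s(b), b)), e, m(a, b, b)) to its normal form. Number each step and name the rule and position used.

e

1. m(m(s(m(s(e), b, s(a))), e, m(m(s(a), e, s(b)), s(b), b)), e, m(a, b, b))  →  m(m(s(a), e, m(m(s(a), e, s(b)), s(b), b)), e, m(a, b, b))   [R3 at 1.1.1]
2. m(m(s(a), e, m(m(s(a), e, s(b)), s(b), b)), e, m(a, b, b))  →  m(m(s(a), e, m(a, s(b), b)), e, m(a, b, b))   [R3 at 1.3.1]
3. m(m(s(a), e, m(a, s(b), b)), e, m(a, b, b))  →  m(m(s(a), e, s(b)), e, m(a, b, b))   [R5 at 1.3]
4. m(m(s(a), e, s(b)), e, m(a, b, b))  →  m(a, e, m(a, b, b))   [R3 at 1]
5. m(a, e, m(a, b, b))  →  m(a, e, b)   [R5 at 3]
6. m(a, e, b)  →  e   [R5 at ε]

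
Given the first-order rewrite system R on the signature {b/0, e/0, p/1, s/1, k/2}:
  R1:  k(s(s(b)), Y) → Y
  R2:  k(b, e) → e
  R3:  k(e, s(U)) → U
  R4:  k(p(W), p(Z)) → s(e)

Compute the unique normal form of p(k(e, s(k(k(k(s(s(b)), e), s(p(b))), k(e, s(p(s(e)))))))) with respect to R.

1. p(k(e, s(k(k(k(s(s(b)), e), s(p(b))), k(e, s(p(s(e))))))))  →  p(k(k(k(s(s(b)), e), s(p(b))), k(e, s(p(s(e))))))   [R3 at 1]
2. p(k(k(k(s(s(b)), e), s(p(b))), k(e, s(p(s(e))))))  →  p(k(k(e, s(p(b))), k(e, s(p(s(e))))))   [R1 at 1.1.1]
3. p(k(k(e, s(p(b))), k(e, s(p(s(e))))))  →  p(k(p(b), k(e, s(p(s(e))))))   [R3 at 1.1]
4. p(k(p(b), k(e, s(p(s(e))))))  →  p(k(p(b), p(s(e))))   [R3 at 1.2]
5. p(k(p(b), p(s(e))))  →  p(s(e))   [R4 at 1]

p(s(e))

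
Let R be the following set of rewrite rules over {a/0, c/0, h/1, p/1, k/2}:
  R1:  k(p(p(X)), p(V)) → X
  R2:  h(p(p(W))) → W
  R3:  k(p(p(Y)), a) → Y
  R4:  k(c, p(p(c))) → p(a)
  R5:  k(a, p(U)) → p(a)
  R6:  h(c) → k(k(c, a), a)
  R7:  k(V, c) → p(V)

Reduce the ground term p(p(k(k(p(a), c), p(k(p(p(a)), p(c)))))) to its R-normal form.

1. p(p(k(k(p(a), c), p(k(p(p(a)), p(c))))))  →  p(p(k(p(p(a)), p(k(p(p(a)), p(c))))))   [R7 at 1.1.1]
2. p(p(k(p(p(a)), p(k(p(p(a)), p(c))))))  →  p(p(a))   [R1 at 1.1]

p(p(a))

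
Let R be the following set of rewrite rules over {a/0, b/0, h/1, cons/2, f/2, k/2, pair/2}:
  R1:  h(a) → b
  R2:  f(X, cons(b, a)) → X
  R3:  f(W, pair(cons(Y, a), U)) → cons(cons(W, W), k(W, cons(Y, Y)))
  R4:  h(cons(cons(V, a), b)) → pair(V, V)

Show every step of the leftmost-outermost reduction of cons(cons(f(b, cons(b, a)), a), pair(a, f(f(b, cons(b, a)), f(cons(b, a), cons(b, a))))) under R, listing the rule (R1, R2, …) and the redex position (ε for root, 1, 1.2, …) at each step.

cons(cons(b, a), pair(a, b))

1. cons(cons(f(b, cons(b, a)), a), pair(a, f(f(b, cons(b, a)), f(cons(b, a), cons(b, a)))))  →  cons(cons(b, a), pair(a, f(f(b, cons(b, a)), f(cons(b, a), cons(b, a)))))   [R2 at 1.1]
2. cons(cons(b, a), pair(a, f(f(b, cons(b, a)), f(cons(b, a), cons(b, a)))))  →  cons(cons(b, a), pair(a, f(b, f(cons(b, a), cons(b, a)))))   [R2 at 2.2.1]
3. cons(cons(b, a), pair(a, f(b, f(cons(b, a), cons(b, a)))))  →  cons(cons(b, a), pair(a, f(b, cons(b, a))))   [R2 at 2.2.2]
4. cons(cons(b, a), pair(a, f(b, cons(b, a))))  →  cons(cons(b, a), pair(a, b))   [R2 at 2.2]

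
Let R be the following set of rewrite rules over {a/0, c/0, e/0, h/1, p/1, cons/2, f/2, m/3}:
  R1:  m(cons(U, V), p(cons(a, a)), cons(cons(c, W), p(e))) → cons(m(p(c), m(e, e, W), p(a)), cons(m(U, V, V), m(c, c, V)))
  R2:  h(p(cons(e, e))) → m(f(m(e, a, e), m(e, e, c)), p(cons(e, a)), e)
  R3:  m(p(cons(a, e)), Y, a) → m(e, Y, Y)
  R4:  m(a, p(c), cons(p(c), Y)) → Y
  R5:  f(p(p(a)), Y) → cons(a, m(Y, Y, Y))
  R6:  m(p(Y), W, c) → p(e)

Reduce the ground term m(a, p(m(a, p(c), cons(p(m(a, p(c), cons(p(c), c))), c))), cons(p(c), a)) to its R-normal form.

a

1. m(a, p(m(a, p(c), cons(p(m(a, p(c), cons(p(c), c))), c))), cons(p(c), a))  →  m(a, p(m(a, p(c), cons(p(c), c))), cons(p(c), a))   [R4 at 2.1.3.1.1]
2. m(a, p(m(a, p(c), cons(p(c), c))), cons(p(c), a))  →  m(a, p(c), cons(p(c), a))   [R4 at 2.1]
3. m(a, p(c), cons(p(c), a))  →  a   [R4 at ε]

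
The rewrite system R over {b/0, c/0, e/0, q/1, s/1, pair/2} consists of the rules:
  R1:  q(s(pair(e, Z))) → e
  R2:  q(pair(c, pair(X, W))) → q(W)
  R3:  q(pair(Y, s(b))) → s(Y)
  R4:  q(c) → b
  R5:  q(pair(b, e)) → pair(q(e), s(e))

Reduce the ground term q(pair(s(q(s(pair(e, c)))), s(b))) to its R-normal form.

s(s(e))

1. q(pair(s(q(s(pair(e, c)))), s(b)))  →  s(s(q(s(pair(e, c)))))   [R3 at ε]
2. s(s(q(s(pair(e, c)))))  →  s(s(e))   [R1 at 1.1]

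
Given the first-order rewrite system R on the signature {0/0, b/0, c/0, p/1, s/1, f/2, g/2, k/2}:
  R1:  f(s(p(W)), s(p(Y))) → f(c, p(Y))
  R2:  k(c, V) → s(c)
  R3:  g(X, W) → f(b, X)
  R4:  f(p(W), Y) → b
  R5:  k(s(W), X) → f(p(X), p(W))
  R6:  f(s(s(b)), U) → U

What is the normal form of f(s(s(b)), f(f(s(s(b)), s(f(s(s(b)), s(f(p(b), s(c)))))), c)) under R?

1. f(s(s(b)), f(f(s(s(b)), s(f(s(s(b)), s(f(p(b), s(c)))))), c))  →  f(f(s(s(b)), s(f(s(s(b)), s(f(p(b), s(c)))))), c)   [R6 at ε]
2. f(f(s(s(b)), s(f(s(s(b)), s(f(p(b), s(c)))))), c)  →  f(s(f(s(s(b)), s(f(p(b), s(c))))), c)   [R6 at 1]
3. f(s(f(s(s(b)), s(f(p(b), s(c))))), c)  →  f(s(s(f(p(b), s(c)))), c)   [R6 at 1.1]
4. f(s(s(f(p(b), s(c)))), c)  →  f(s(s(b)), c)   [R4 at 1.1.1]
5. f(s(s(b)), c)  →  c   [R6 at ε]

c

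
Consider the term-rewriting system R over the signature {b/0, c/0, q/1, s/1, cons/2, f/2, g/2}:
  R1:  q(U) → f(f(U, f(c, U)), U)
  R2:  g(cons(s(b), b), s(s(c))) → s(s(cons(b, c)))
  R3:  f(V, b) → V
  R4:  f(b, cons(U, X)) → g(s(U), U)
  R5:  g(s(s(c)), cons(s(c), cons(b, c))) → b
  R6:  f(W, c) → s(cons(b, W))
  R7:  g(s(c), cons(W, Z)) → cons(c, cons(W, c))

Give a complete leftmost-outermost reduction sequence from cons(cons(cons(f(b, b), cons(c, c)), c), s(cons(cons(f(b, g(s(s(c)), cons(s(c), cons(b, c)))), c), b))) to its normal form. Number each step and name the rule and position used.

cons(cons(cons(b, cons(c, c)), c), s(cons(cons(b, c), b)))

1. cons(cons(cons(f(b, b), cons(c, c)), c), s(cons(cons(f(b, g(s(s(c)), cons(s(c), cons(b, c)))), c), b)))  →  cons(cons(cons(b, cons(c, c)), c), s(cons(cons(f(b, g(s(s(c)), cons(s(c), cons(b, c)))), c), b)))   [R3 at 1.1.1]
2. cons(cons(cons(b, cons(c, c)), c), s(cons(cons(f(b, g(s(s(c)), cons(s(c), cons(b, c)))), c), b)))  →  cons(cons(cons(b, cons(c, c)), c), s(cons(cons(f(b, b), c), b)))   [R5 at 2.1.1.1.2]
3. cons(cons(cons(b, cons(c, c)), c), s(cons(cons(f(b, b), c), b)))  →  cons(cons(cons(b, cons(c, c)), c), s(cons(cons(b, c), b)))   [R3 at 2.1.1.1]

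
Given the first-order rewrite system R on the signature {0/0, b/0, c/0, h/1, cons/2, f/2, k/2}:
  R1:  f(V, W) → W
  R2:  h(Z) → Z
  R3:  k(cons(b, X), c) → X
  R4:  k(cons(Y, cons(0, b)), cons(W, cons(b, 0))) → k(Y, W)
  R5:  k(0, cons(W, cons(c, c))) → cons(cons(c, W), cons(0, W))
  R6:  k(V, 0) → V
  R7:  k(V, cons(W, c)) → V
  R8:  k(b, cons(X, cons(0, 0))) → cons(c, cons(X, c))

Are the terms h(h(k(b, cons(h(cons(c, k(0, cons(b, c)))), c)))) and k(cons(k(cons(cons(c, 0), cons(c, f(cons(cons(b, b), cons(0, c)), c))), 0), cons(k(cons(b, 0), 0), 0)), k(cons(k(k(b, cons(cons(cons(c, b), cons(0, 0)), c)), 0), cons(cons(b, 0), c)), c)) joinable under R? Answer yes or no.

Reduce t₁ = h(h(k(b, cons(h(cons(c, k(0, cons(b, c)))), c)))):
1. h(h(k(b, cons(h(cons(c, k(0, cons(b, c)))), c))))  →  h(k(b, cons(h(cons(c, k(0, cons(b, c)))), c)))   [R2 at ε]
2. h(k(b, cons(h(cons(c, k(0, cons(b, c)))), c)))  →  k(b, cons(h(cons(c, k(0, cons(b, c)))), c))   [R2 at ε]
3. k(b, cons(h(cons(c, k(0, cons(b, c)))), c))  →  b   [R7 at ε]

Reduce t₂ = k(cons(k(cons(cons(c, 0), cons(c, f(cons(cons(b, b), cons(0, c)), c))), 0), cons(k(cons(b, 0), 0), 0)), k(cons(k(k(b, cons(cons(cons(c, b), cons(0, 0)), c)), 0), cons(cons(b, 0), c)), c)):
1. k(cons(k(cons(cons(c, 0), cons(c, f(cons(cons(b, b), cons(0, c)), c))), 0), cons(k(cons(b, 0), 0), 0)), k(cons(k(k(b, cons(cons(cons(c, b), cons(0, 0)), c)), 0), cons(cons(b, 0), c)), c))  →  k(cons(cons(cons(c, 0), cons(c, f(cons(cons(b, b), cons(0, c)), c))), cons(k(cons(b, 0), 0), 0)), k(cons(k(k(b, cons(cons(cons(c, b), cons(0, 0)), c)), 0), cons(cons(b, 0), c)), c))   [R6 at 1.1]
2. k(cons(cons(cons(c, 0), cons(c, f(cons(cons(b, b), cons(0, c)), c))), cons(k(cons(b, 0), 0), 0)), k(cons(k(k(b, cons(cons(cons(c, b), cons(0, 0)), c)), 0), cons(cons(b, 0), c)), c))  →  k(cons(cons(cons(c, 0), cons(c, c)), cons(k(cons(b, 0), 0), 0)), k(cons(k(k(b, cons(cons(cons(c, b), cons(0, 0)), c)), 0), cons(cons(b, 0), c)), c))   [R1 at 1.1.2.2]
3. k(cons(cons(cons(c, 0), cons(c, c)), cons(k(cons(b, 0), 0), 0)), k(cons(k(k(b, cons(cons(cons(c, b), cons(0, 0)), c)), 0), cons(cons(b, 0), c)), c))  →  k(cons(cons(cons(c, 0), cons(c, c)), cons(cons(b, 0), 0)), k(cons(k(k(b, cons(cons(cons(c, b), cons(0, 0)), c)), 0), cons(cons(b, 0), c)), c))   [R6 at 1.2.1]
4. k(cons(cons(cons(c, 0), cons(c, c)), cons(cons(b, 0), 0)), k(cons(k(k(b, cons(cons(cons(c, b), cons(0, 0)), c)), 0), cons(cons(b, 0), c)), c))  →  k(cons(cons(cons(c, 0), cons(c, c)), cons(cons(b, 0), 0)), k(cons(k(b, cons(cons(cons(c, b), cons(0, 0)), c)), cons(cons(b, 0), c)), c))   [R6 at 2.1.1]
5. k(cons(cons(cons(c, 0), cons(c, c)), cons(cons(b, 0), 0)), k(cons(k(b, cons(cons(cons(c, b), cons(0, 0)), c)), cons(cons(b, 0), c)), c))  →  k(cons(cons(cons(c, 0), cons(c, c)), cons(cons(b, 0), 0)), k(cons(b, cons(cons(b, 0), c)), c))   [R7 at 2.1.1]
6. k(cons(cons(cons(c, 0), cons(c, c)), cons(cons(b, 0), 0)), k(cons(b, cons(cons(b, 0), c)), c))  →  k(cons(cons(cons(c, 0), cons(c, c)), cons(cons(b, 0), 0)), cons(cons(b, 0), c))   [R3 at 2]
7. k(cons(cons(cons(c, 0), cons(c, c)), cons(cons(b, 0), 0)), cons(cons(b, 0), c))  →  cons(cons(cons(c, 0), cons(c, c)), cons(cons(b, 0), 0))   [R7 at ε]

no — NF(t₁) = b, NF(t₂) = cons(cons(cons(c, 0), cons(c, c)), cons(cons(b, 0), 0))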